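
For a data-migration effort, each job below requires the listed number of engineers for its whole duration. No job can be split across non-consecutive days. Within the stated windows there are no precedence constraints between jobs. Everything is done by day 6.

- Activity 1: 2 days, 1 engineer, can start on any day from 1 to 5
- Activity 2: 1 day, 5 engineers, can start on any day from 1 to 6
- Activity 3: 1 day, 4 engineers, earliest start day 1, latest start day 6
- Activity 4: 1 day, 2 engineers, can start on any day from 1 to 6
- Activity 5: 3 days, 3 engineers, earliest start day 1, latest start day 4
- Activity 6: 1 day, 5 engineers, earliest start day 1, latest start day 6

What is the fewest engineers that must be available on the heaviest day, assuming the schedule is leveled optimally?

Early-start (Activity 1@1, Activity 2@1, Activity 3@1, Activity 4@1, Activity 5@1, Activity 6@1) gives peak 20: d1:20  d2:4  d3:3  d4:0  d5:0  d6:0.
Shift Activity 2→4, Activity 3→5, Activity 4→3, Activity 6→6.
Schedule Activity 1@1, Activity 2@4, Activity 3@5, Activity 4@3, Activity 5@1, Activity 6@6: d1:4  d2:4  d3:5  d4:5  d5:4  d6:5 — peak 5.
Total engineer-days = 27 over 6 days ⇒ peak ≥ ⌈27/6⌉ = 5, so 5 is optimal.

5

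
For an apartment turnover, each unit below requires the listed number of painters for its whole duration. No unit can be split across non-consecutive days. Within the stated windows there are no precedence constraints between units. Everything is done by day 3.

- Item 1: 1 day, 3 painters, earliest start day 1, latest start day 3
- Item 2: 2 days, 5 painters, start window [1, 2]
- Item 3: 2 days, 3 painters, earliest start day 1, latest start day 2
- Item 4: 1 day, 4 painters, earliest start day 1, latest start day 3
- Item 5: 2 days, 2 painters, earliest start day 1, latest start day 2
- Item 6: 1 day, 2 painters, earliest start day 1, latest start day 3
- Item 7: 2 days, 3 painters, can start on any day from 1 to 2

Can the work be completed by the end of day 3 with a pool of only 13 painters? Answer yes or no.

yes

Schedule Item 1@1, Item 2@1, Item 3@1, Item 4@3, Item 5@1, Item 6@3, Item 7@2: d1:13  d2:13  d3:9 — peak 13 ≤ 13.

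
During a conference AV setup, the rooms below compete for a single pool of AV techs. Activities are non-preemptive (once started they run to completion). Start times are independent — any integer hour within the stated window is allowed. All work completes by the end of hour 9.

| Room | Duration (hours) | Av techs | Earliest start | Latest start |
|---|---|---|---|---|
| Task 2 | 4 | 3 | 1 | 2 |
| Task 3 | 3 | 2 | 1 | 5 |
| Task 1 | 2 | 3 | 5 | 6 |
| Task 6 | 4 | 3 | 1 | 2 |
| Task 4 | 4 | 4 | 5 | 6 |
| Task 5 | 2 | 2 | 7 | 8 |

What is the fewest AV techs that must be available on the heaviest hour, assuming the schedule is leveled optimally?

Schedule Task 2@1, Task 3@1, Task 1@5, Task 6@1, Task 4@5, Task 5@7: h1:8  h2:8  h3:8  h4:6  h5:7  h6:7  h7:6  h8:6  h9:0 — peak 8.

8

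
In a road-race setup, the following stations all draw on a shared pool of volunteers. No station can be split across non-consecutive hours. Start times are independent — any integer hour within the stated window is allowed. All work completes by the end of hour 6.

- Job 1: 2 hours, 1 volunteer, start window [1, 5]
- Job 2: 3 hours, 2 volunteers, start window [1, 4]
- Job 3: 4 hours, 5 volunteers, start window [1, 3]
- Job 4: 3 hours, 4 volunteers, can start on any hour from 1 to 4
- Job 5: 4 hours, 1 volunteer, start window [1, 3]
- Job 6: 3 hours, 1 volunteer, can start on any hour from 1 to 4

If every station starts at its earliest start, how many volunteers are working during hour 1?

At early start, hour 1 has: Job 1, Job 2, Job 3, Job 4, Job 5, Job 6.
Demand: 1 + 2 + 5 + 4 + 1 + 1 = 14.

14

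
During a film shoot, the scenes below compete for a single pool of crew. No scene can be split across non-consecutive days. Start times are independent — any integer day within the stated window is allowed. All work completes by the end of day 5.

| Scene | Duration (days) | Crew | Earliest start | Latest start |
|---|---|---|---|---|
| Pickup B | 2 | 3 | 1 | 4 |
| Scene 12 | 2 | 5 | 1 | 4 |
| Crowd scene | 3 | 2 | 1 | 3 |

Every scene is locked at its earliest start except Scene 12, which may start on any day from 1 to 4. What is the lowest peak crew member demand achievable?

Scene 12@1: d1:10  d2:10  d3:2  d4:0  d5:0 → peak 10
Scene 12@2: d1:5  d2:10  d3:7  d4:0  d5:0 → peak 10
Scene 12@3: d1:5  d2:5  d3:7  d4:5  d5:0 → peak 7
Scene 12@4: d1:5  d2:5  d3:2  d4:5  d5:5 → peak 5
Best is Scene 12@4, peak 5.

5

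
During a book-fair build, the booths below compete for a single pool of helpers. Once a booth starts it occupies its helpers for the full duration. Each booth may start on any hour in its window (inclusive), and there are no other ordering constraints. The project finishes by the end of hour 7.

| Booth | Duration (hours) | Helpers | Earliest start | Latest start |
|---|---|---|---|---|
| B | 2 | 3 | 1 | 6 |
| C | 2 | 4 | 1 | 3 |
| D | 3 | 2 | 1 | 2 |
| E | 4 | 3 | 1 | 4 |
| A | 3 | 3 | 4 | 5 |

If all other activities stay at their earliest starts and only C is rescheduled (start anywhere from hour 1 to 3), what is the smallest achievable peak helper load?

C@1: h1:12  h2:12  h3:5  h4:6  h5:3  h6:3  h7:0 → peak 12
C@2: h1:8  h2:12  h3:9  h4:6  h5:3  h6:3  h7:0 → peak 12
C@3: h1:8  h2:8  h3:9  h4:10  h5:3  h6:3  h7:0 → peak 10
Best is C@3, peak 10.

10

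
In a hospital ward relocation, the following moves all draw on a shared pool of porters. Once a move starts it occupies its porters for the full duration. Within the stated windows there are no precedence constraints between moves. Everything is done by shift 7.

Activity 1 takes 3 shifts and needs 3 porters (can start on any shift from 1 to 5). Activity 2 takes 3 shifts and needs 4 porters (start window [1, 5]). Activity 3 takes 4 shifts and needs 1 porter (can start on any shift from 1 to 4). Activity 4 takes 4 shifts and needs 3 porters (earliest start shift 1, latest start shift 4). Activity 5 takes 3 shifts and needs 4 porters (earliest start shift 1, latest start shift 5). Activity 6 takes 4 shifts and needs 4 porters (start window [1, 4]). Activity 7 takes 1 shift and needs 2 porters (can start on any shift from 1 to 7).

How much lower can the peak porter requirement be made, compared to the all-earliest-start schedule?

Early-start peak: s1:21  s2:19  s3:19  s4:8  s5:0  s6:0  s7:0 ⇒ 21.
Leveled (Activity 1@1, Activity 2@1, Activity 3@4, Activity 4@1, Activity 5@5, Activity 6@4, Activity 7@4): s1:10  s2:10  s3:10  s4:10  s5:9  s6:9  s7:9 ⇒ 10.
Reduction 21 − 10 = 11.

11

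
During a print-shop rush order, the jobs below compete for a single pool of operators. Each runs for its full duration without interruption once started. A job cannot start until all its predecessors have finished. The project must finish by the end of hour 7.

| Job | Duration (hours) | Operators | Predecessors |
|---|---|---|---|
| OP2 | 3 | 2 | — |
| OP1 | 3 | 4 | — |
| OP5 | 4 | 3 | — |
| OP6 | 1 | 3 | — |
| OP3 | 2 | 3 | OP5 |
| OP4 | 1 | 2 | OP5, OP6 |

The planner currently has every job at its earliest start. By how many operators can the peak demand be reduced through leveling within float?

5

Early-start peak: h1:12  h2:9  h3:9  h4:3  h5:5  h6:3  h7:0 ⇒ 12.
Leveled (OP2@1, OP1@4, OP5@1, OP6@5, OP3@6, OP4@7): h1:5  h2:5  h3:5  h4:7  h5:7  h6:7  h7:5 ⇒ 7.
Reduction 12 − 7 = 5.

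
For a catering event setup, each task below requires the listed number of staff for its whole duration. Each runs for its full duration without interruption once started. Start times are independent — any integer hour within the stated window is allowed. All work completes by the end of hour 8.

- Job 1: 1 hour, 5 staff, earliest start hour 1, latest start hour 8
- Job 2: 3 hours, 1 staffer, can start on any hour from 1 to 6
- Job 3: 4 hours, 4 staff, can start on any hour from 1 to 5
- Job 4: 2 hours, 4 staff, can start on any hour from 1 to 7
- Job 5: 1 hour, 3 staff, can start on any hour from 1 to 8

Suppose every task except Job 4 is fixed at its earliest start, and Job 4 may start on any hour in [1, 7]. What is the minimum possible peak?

Job 4@1: h1:17  h2:9  h3:5  h4:4  h5:0  h6:0  h7:0  h8:0 → peak 17
Job 4@2: h1:13  h2:9  h3:9  h4:4  h5:0  h6:0  h7:0  h8:0 → peak 13
Job 4@3: h1:13  h2:5  h3:9  h4:8  h5:0  h6:0  h7:0  h8:0 → peak 13
Job 4@4: h1:13  h2:5  h3:5  h4:8  h5:4  h6:0  h7:0  h8:0 → peak 13
Job 4@5: h1:13  h2:5  h3:5  h4:4  h5:4  h6:4  h7:0  h8:0 → peak 13
Job 4@6: h1:13  h2:5  h3:5  h4:4  h5:0  h6:4  h7:4  h8:0 → peak 13
Job 4@7: h1:13  h2:5  h3:5  h4:4  h5:0  h6:0  h7:4  h8:4 → peak 13
Best is Job 4@2, peak 13.

13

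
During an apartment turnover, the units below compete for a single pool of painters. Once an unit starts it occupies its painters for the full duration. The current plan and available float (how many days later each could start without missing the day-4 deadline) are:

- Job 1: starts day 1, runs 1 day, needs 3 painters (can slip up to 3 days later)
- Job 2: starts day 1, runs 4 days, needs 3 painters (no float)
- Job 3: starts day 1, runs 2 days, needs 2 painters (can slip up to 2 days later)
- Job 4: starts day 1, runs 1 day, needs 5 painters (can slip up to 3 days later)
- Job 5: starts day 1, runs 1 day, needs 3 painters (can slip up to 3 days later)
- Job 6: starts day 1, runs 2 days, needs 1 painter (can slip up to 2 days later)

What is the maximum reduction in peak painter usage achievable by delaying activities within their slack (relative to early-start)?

Early-start peak: d1:17  d2:6  d3:3  d4:3 ⇒ 17.
Leveled (Job 1@1, Job 2@1, Job 3@1, Job 4@4, Job 5@3, Job 6@2): d1:8  d2:6  d3:7  d4:8 ⇒ 8.
Reduction 17 − 8 = 9.

9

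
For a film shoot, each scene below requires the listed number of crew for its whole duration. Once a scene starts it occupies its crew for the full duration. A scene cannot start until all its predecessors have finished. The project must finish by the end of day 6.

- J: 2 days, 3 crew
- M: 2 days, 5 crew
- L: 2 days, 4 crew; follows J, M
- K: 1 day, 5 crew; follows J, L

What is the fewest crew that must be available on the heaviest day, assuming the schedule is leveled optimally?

Schedule J@1, M@1, L@3, K@5: d1:8  d2:8  d3:4  d4:4  d5:5  d6:0 — peak 8.
No arrangement of the 6 feasible schedules does better.

8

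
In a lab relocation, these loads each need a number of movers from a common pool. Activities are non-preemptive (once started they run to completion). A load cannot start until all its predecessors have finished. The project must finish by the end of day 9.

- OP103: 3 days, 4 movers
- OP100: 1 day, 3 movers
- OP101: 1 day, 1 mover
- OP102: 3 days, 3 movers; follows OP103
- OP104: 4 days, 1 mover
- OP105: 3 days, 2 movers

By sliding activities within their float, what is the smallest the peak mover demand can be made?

Early-start (OP103@1, OP100@1, OP101@1, OP102@4, OP104@1, OP105@1) gives peak 11: d1:11  d2:7  d3:7  d4:4  d5:3  d6:3  d7:0  d8:0  d9:0.
Shift OP100→4, OP102→5, OP104→2, OP105→6.
Schedule OP103@1, OP100@4, OP101@1, OP102@5, OP104@2, OP105@6: d1:5  d2:5  d3:5  d4:4  d5:4  d6:5  d7:5  d8:2  d9:0 — peak 5.

5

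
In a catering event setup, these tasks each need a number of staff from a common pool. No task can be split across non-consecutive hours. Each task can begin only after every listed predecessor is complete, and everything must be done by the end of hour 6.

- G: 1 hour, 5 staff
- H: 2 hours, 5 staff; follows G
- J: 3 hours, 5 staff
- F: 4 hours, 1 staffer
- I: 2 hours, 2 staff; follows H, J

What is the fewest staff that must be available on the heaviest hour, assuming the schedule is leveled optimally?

11

Schedule G@1, H@2, J@1, F@1, I@4: h1:11  h2:11  h3:11  h4:3  h5:2  h6:0 — peak 11.
No arrangement of the 21 feasible schedules does better.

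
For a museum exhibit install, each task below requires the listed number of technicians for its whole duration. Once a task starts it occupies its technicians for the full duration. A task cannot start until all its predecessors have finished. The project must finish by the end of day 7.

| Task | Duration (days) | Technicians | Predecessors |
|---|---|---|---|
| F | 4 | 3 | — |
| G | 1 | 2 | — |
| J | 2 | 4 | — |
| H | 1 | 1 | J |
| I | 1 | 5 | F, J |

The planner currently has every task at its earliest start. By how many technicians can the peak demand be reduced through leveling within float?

4

Early-start peak: d1:9  d2:7  d3:4  d4:3  d5:5  d6:0  d7:0 ⇒ 9.
Leveled (F@3, G@3, J@1, H@4, I@7): d1:4  d2:4  d3:5  d4:4  d5:3  d6:3  d7:5 ⇒ 5.
Reduction 9 − 5 = 4.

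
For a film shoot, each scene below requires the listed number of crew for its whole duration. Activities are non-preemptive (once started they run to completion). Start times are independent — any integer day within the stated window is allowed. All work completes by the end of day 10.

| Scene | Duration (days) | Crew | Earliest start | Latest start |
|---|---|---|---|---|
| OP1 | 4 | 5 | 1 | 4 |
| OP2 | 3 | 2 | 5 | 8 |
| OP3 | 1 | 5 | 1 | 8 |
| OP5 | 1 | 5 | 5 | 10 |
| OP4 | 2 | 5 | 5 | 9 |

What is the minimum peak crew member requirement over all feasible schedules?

Early-start (OP1@1, OP2@5, OP3@1, OP5@5, OP4@5) gives peak 12: d1:10  d2:5  d3:5  d4:5  d5:12  d6:7  d7:2  d8:0  d9:0  d10:0.
Shift OP3→5, OP5→6, OP4→7.
Schedule OP1@1, OP2@5, OP3@5, OP5@6, OP4@7: d1:5  d2:5  d3:5  d4:5  d5:7  d6:7  d7:7  d8:5  d9:0  d10:0 — peak 7.

7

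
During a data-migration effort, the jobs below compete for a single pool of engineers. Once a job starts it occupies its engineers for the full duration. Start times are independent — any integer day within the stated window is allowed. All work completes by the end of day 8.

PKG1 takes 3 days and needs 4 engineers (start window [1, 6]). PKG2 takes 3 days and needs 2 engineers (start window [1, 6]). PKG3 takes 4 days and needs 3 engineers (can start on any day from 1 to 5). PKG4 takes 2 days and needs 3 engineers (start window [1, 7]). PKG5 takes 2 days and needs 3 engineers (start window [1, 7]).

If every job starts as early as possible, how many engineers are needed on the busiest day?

Early-start schedule: PKG1@1, PKG2@1, PKG3@1, PKG4@1, PKG5@1.
Load per day: day 1: 15, day 2: 15, day 3: 9, day 4: 3, day 5: 0, day 6: 0, day 7: 0, day 8: 0.
Peak is 15.

15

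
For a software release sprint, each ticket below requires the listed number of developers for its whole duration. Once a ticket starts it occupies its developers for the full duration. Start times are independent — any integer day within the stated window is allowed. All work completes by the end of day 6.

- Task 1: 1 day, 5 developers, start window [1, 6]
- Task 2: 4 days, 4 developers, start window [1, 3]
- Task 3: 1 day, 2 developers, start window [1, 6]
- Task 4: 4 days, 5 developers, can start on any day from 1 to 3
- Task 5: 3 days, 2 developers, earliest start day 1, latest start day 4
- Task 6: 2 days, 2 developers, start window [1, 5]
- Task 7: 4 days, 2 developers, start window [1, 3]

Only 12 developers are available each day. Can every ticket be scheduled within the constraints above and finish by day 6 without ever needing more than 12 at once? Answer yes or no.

no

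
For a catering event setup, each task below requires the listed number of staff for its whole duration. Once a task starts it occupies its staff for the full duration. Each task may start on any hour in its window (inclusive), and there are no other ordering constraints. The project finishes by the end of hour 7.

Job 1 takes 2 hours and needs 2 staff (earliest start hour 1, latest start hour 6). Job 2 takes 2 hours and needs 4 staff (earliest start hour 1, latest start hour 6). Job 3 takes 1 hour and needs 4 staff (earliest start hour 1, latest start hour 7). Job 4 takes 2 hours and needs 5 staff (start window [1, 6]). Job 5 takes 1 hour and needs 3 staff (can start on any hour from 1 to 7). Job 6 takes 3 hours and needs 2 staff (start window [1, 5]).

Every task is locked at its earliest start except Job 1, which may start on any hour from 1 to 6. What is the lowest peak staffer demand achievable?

18

Job 1@1: h1:20  h2:13  h3:2  h4:0  h5:0  h6:0  h7:0 → peak 20
Job 1@2: h1:18  h2:13  h3:4  h4:0  h5:0  h6:0  h7:0 → peak 18
Job 1@3: h1:18  h2:11  h3:4  h4:2  h5:0  h6:0  h7:0 → peak 18
Job 1@4: h1:18  h2:11  h3:2  h4:2  h5:2  h6:0  h7:0 → peak 18
Job 1@5: h1:18  h2:11  h3:2  h4:0  h5:2  h6:2  h7:0 → peak 18
Job 1@6: h1:18  h2:11  h3:2  h4:0  h5:0  h6:2  h7:2 → peak 18
Best is Job 1@2, peak 18.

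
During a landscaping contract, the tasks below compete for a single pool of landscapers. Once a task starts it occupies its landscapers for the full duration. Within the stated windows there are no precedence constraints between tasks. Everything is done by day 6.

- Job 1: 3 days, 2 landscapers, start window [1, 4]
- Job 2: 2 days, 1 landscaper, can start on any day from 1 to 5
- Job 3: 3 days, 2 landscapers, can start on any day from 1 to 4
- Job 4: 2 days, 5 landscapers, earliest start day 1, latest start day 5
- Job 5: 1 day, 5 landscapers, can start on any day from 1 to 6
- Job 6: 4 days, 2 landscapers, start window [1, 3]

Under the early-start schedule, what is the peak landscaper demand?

17

Early-start schedule: Job 1@1, Job 2@1, Job 3@1, Job 4@1, Job 5@1, Job 6@1.
Load per day: day 1: 17, day 2: 12, day 3: 6, day 4: 2, day 5: 0, day 6: 0.
Peak is 17.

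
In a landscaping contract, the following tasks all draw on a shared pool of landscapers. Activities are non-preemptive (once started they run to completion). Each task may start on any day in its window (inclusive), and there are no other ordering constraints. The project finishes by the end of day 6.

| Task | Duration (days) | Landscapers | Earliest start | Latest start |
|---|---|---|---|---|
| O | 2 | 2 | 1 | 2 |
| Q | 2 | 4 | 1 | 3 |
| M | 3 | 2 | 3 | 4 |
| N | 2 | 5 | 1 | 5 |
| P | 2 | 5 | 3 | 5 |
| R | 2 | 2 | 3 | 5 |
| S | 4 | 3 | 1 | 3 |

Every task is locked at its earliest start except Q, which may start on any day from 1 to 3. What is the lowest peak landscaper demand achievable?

14

Q@1: d1:14  d2:14  d3:12  d4:12  d5:2  d6:0 → peak 14
Q@2: d1:10  d2:14  d3:16  d4:12  d5:2  d6:0 → peak 16
Q@3: d1:10  d2:10  d3:16  d4:16  d5:2  d6:0 → peak 16
Best is Q@1, peak 14.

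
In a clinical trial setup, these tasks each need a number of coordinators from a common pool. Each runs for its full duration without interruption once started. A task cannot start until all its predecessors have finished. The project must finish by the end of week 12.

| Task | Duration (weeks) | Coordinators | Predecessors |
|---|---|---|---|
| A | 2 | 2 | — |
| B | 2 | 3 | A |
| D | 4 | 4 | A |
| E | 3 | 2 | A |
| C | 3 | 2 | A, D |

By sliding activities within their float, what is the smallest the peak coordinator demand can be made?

Early-start (A@1, B@3, D@3, E@3, C@7) gives peak 9: w1:2  w2:2  w3:9  w4:9  w5:6  w6:4  w7:2  w8:2  w9:2  w10:0  w11:0  w12:0.
Shift D→5, E→9, C→9.
Schedule A@1, B@3, D@5, E@9, C@9: w1:2  w2:2  w3:3  w4:3  w5:4  w6:4  w7:4  w8:4  w9:4  w10:4  w11:4  w12:0 — peak 4.
Total coordinator-weeks = 38 over 12 weeks ⇒ peak ≥ ⌈38/12⌉ = 4, so 4 is optimal.

4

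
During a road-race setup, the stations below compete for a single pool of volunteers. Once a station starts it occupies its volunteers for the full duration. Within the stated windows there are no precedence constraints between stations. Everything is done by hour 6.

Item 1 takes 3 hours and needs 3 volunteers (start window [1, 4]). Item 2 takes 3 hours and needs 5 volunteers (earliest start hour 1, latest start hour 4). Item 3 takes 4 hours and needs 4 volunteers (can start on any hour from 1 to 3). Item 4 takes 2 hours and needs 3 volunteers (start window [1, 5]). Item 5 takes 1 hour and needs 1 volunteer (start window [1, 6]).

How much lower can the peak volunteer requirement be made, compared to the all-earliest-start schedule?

Early-start peak: h1:16  h2:15  h3:12  h4:4  h5:0  h6:0 ⇒ 16.
Leveled (Item 1@1, Item 2@4, Item 3@1, Item 4@5, Item 5@1): h1:8  h2:7  h3:7  h4:9  h5:8  h6:8 ⇒ 9.
Reduction 16 − 9 = 7.

7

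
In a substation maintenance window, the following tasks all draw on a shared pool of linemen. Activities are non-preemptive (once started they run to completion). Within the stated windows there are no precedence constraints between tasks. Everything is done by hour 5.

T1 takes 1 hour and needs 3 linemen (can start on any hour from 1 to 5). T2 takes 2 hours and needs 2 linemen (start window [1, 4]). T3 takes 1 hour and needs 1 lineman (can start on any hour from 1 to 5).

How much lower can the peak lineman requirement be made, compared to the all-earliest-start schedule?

Early-start peak: h1:6  h2:2  h3:0  h4:0  h5:0 ⇒ 6.
Leveled (T1@1, T2@2, T3@2): h1:3  h2:3  h3:2  h4:0  h5:0 ⇒ 3.
Reduction 6 − 3 = 3.

3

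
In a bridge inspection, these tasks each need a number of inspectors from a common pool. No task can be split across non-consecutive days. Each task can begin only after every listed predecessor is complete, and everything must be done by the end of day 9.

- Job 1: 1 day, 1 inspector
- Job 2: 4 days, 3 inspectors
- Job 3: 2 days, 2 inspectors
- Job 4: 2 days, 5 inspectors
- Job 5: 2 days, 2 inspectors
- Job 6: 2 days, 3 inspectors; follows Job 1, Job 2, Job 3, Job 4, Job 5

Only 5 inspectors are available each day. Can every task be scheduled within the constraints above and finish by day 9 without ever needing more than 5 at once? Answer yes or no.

yes

Schedule Job 1@1, Job 2@1, Job 3@2, Job 4@6, Job 5@4, Job 6@8: d1:4  d2:5  d3:5  d4:5  d5:2  d6:5  d7:5  d8:3  d9:3 — peak 5 ≤ 5.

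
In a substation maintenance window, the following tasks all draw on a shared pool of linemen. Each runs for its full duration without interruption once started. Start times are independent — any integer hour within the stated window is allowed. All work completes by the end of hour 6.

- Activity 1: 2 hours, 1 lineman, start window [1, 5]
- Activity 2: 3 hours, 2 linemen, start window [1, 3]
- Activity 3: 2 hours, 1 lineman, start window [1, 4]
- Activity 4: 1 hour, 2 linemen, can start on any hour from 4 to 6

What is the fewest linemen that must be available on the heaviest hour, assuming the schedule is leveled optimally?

Early-start (Activity 1@1, Activity 2@1, Activity 3@1, Activity 4@4) gives peak 4: h1:4  h2:4  h3:2  h4:2  h5:0  h6:0.
Shift Activity 2→3, Activity 4→6.
Schedule Activity 1@1, Activity 2@3, Activity 3@1, Activity 4@6: h1:2  h2:2  h3:2  h4:2  h5:2  h6:2 — peak 2.
Total lineman-hours = 12 over 6 hours ⇒ peak ≥ ⌈12/6⌉ = 2, so 2 is optimal.

2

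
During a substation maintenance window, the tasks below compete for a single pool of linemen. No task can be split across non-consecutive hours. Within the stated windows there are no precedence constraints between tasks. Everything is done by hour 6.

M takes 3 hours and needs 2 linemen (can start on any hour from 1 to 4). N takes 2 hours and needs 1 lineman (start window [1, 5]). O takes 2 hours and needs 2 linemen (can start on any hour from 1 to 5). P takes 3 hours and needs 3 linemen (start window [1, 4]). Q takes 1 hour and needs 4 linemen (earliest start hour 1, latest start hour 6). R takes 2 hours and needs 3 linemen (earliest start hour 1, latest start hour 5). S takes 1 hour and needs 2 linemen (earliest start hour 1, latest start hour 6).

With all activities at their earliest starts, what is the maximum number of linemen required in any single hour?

17

Early-start schedule: M@1, N@1, O@1, P@1, Q@1, R@1, S@1.
Load per hour: hour 1: 17, hour 2: 11, hour 3: 5, hour 4: 0, hour 5: 0, hour 6: 0.
Peak is 17.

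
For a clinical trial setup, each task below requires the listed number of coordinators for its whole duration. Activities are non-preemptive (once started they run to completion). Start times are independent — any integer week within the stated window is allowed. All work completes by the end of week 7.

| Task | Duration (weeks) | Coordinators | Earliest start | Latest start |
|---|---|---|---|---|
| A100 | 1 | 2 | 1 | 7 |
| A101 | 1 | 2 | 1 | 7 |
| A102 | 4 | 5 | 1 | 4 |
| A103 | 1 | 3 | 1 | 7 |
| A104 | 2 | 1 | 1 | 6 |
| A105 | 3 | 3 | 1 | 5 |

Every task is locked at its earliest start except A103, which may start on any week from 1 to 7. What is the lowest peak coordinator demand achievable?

13

A103@1: w1:16  w2:9  w3:8  w4:5  w5:0  w6:0  w7:0 → peak 16
A103@2: w1:13  w2:12  w3:8  w4:5  w5:0  w6:0  w7:0 → peak 13
A103@3: w1:13  w2:9  w3:11  w4:5  w5:0  w6:0  w7:0 → peak 13
A103@4: w1:13  w2:9  w3:8  w4:8  w5:0  w6:0  w7:0 → peak 13
A103@5: w1:13  w2:9  w3:8  w4:5  w5:3  w6:0  w7:0 → peak 13
A103@6: w1:13  w2:9  w3:8  w4:5  w5:0  w6:3  w7:0 → peak 13
A103@7: w1:13  w2:9  w3:8  w4:5  w5:0  w6:0  w7:3 → peak 13
Best is A103@2, peak 13.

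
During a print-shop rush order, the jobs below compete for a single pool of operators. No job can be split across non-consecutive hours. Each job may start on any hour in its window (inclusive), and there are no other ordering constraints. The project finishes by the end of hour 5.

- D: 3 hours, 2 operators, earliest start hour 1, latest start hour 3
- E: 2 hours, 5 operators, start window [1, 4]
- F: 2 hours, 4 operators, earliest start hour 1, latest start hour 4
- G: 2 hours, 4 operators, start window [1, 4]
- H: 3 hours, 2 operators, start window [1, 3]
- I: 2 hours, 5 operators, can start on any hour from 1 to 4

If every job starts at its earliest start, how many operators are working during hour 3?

4

At early start, hour 3 has: D, H.
Demand: 2 + 2 = 4.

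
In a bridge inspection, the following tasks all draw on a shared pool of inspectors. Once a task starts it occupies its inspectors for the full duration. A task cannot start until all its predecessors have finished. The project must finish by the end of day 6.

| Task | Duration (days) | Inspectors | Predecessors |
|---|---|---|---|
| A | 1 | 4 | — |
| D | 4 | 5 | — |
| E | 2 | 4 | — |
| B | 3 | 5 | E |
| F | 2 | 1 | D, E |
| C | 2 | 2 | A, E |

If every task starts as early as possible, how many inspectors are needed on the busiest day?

Early-start schedule: A@1, D@1, E@1, B@3, F@5, C@3.
Load per day: day 1: 13, day 2: 9, day 3: 12, day 4: 12, day 5: 6, day 6: 1.
Peak is 13.

13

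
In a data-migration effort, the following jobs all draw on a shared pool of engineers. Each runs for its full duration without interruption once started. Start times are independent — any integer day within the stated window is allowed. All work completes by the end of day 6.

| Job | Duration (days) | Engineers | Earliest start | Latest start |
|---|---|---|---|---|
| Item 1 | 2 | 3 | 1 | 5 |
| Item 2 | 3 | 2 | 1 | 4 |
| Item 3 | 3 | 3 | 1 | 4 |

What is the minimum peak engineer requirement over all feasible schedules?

Early-start (Item 1@1, Item 2@1, Item 3@1) gives peak 8: d1:8  d2:8  d3:5  d4:0  d5:0  d6:0.
Shift Item 3→3.
Schedule Item 1@1, Item 2@1, Item 3@3: d1:5  d2:5  d3:5  d4:3  d5:3  d6:0 — peak 5.

5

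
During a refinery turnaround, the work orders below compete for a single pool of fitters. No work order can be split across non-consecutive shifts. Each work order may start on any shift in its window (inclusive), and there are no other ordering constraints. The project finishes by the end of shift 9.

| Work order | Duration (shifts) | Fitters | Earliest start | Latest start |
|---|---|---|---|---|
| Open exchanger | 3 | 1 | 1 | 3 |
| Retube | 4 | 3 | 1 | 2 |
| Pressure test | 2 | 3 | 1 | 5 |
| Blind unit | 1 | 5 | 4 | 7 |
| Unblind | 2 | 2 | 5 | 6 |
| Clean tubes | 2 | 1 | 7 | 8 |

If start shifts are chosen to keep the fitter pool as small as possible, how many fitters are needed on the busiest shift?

Early-start (Open exchanger@1, Retube@1, Pressure test@1, Blind unit@4, Unblind@5, Clean tubes@7) gives peak 8: s1:7  s2:7  s3:4  s4:8  s5:2  s6:2  s7:1  s8:1  s9:0.
Shift Pressure test→5, Blind unit→7, Clean tubes→8.
Schedule Open exchanger@1, Retube@1, Pressure test@5, Blind unit@7, Unblind@5, Clean tubes@8: s1:4  s2:4  s3:4  s4:3  s5:5  s6:5  s7:5  s8:1  s9:1 — peak 5.

5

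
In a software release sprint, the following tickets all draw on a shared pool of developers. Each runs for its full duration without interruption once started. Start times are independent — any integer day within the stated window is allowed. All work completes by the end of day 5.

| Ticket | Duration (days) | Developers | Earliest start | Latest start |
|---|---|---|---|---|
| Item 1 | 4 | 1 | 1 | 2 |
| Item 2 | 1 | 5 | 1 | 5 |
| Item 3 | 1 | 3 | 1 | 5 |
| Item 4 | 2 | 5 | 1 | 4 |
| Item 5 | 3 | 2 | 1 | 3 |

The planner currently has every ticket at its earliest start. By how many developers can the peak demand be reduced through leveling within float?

9

Early-start peak: d1:16  d2:8  d3:3  d4:1  d5:0 ⇒ 16.
Leveled (Item 1@1, Item 2@5, Item 3@3, Item 4@1, Item 5@3): d1:6  d2:6  d3:6  d4:3  d5:7 ⇒ 7.
Reduction 16 − 7 = 9.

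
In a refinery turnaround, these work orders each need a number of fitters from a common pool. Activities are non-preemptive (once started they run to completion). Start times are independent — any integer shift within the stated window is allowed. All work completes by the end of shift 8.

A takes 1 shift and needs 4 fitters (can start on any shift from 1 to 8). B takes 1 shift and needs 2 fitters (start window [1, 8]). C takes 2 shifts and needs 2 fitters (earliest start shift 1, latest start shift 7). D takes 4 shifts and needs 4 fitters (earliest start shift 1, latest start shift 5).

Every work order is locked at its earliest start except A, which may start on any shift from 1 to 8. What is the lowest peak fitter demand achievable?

A@1: s1:12  s2:6  s3:4  s4:4  s5:0  s6:0  s7:0  s8:0 → peak 12
A@2: s1:8  s2:10  s3:4  s4:4  s5:0  s6:0  s7:0  s8:0 → peak 10
A@3: s1:8  s2:6  s3:8  s4:4  s5:0  s6:0  s7:0  s8:0 → peak 8
A@4: s1:8  s2:6  s3:4  s4:8  s5:0  s6:0  s7:0  s8:0 → peak 8
A@5: s1:8  s2:6  s3:4  s4:4  s5:4  s6:0  s7:0  s8:0 → peak 8
A@6: s1:8  s2:6  s3:4  s4:4  s5:0  s6:4  s7:0  s8:0 → peak 8
A@7: s1:8  s2:6  s3:4  s4:4  s5:0  s6:0  s7:4  s8:0 → peak 8
A@8: s1:8  s2:6  s3:4  s4:4  s5:0  s6:0  s7:0  s8:4 → peak 8
Best is A@3, peak 8.

8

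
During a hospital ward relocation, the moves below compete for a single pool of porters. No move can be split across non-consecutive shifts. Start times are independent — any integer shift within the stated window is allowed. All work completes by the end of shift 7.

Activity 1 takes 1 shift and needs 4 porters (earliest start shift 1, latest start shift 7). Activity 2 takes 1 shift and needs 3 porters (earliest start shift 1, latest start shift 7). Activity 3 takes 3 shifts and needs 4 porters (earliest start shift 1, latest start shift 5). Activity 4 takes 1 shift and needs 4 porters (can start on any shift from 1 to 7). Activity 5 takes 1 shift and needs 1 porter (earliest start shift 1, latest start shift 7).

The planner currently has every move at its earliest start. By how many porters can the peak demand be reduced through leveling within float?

Early-start peak: s1:16  s2:4  s3:4  s4:0  s5:0  s6:0  s7:0 ⇒ 16.
Leveled (Activity 1@1, Activity 2@2, Activity 3@3, Activity 4@6, Activity 5@2): s1:4  s2:4  s3:4  s4:4  s5:4  s6:4  s7:0 ⇒ 4.
Reduction 16 − 4 = 12.

12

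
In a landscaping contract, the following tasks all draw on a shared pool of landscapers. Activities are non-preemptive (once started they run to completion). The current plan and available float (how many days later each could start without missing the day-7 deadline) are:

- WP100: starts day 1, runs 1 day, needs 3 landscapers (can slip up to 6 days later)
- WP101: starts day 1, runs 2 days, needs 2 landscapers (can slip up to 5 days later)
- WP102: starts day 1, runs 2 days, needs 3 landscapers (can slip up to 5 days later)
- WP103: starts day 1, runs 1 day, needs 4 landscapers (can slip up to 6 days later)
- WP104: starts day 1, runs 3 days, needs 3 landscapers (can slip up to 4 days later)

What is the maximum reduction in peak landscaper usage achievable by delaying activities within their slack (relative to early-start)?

10

Early-start peak: d1:15  d2:8  d3:3  d4:0  d5:0  d6:0  d7:0 ⇒ 15.
Leveled (WP100@1, WP101@1, WP102@2, WP103@4, WP104@5): d1:5  d2:5  d3:3  d4:4  d5:3  d6:3  d7:3 ⇒ 5.
Reduction 15 − 5 = 10.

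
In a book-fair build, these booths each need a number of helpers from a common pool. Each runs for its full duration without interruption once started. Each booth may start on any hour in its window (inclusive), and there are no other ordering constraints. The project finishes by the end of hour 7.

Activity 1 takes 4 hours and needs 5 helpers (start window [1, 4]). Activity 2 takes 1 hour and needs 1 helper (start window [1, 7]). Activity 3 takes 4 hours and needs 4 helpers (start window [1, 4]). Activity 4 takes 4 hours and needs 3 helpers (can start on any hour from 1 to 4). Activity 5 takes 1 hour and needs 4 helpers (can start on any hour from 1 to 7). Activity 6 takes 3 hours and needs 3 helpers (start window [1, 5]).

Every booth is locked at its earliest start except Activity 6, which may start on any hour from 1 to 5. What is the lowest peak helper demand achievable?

17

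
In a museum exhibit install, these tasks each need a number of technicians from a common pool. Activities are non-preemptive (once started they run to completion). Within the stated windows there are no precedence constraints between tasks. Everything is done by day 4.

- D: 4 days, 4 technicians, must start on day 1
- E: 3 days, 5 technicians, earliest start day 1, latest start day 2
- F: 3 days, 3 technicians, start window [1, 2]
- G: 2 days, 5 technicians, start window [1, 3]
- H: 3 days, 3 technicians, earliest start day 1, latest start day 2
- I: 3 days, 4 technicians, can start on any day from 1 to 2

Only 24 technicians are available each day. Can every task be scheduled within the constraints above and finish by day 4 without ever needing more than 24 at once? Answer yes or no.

yes

Schedule D@1, E@1, F@1, G@1, H@1, I@1: d1:24  d2:24  d3:19  d4:4 — peak 24 ≤ 24.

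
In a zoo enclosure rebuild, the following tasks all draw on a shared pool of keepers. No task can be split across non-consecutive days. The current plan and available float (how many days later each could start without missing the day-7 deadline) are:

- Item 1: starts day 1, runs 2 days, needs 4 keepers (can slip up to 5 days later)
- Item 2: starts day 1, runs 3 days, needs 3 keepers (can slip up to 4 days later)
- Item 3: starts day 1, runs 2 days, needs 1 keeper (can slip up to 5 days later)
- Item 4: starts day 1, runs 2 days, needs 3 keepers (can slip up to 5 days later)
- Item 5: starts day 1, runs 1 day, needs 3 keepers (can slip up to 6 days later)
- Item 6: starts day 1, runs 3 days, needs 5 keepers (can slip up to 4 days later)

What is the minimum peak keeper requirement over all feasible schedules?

7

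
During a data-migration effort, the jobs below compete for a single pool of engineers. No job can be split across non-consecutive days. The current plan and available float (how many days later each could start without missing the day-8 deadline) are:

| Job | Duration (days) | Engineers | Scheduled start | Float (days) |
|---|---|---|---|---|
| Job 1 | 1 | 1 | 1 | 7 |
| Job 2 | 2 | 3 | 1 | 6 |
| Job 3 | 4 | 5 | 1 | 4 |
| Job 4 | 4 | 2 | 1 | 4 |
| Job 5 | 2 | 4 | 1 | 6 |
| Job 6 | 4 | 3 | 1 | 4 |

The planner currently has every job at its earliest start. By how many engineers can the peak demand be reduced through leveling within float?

Early-start peak: d1:18  d2:17  d3:10  d4:10  d5:0  d6:0  d7:0  d8:0 ⇒ 18.
Leveled (Job 1@1, Job 2@1, Job 3@5, Job 4@5, Job 5@3, Job 6@1): d1:7  d2:6  d3:7  d4:7  d5:7  d6:7  d7:7  d8:7 ⇒ 7.
Reduction 18 − 7 = 11.

11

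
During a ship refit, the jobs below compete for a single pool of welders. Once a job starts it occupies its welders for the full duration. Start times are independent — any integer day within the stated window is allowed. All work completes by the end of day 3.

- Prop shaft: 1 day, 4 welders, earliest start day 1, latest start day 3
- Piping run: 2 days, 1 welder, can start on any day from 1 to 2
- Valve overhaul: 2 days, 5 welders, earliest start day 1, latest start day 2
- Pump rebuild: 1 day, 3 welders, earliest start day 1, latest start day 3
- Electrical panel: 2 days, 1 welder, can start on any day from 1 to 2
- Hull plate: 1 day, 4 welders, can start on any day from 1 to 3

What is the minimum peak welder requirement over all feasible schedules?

Early-start (Prop shaft@1, Piping run@1, Valve overhaul@1, Pump rebuild@1, Electrical panel@1, Hull plate@1) gives peak 18: d1:18  d2:7  d3:0.
Shift Valve overhaul→2, Hull plate→3.
Schedule Prop shaft@1, Piping run@1, Valve overhaul@2, Pump rebuild@1, Electrical panel@1, Hull plate@3: d1:9  d2:7  d3:9 — peak 9.
Total welder-days = 25 over 3 days ⇒ peak ≥ ⌈25/3⌉ = 9, so 9 is optimal.

9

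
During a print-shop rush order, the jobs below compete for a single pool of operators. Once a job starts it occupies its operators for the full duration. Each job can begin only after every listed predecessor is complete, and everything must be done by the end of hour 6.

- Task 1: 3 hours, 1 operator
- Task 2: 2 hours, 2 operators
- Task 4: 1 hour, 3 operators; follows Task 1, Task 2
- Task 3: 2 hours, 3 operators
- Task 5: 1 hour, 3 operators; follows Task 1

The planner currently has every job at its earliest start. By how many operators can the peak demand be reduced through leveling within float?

Early-start peak: h1:6  h2:6  h3:1  h4:6  h5:0  h6:0 ⇒ 6.
Leveled (Task 1@1, Task 2@1, Task 4@5, Task 3@3, Task 5@6): h1:3  h2:3  h3:4  h4:3  h5:3  h6:3 ⇒ 4.
Reduction 6 − 4 = 2.

2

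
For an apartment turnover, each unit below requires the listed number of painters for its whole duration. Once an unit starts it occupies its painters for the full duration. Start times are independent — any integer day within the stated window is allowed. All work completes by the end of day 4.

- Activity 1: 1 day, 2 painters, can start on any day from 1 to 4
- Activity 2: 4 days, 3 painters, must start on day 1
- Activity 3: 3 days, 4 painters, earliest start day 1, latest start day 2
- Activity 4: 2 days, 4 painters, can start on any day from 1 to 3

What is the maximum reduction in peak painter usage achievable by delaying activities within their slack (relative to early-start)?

2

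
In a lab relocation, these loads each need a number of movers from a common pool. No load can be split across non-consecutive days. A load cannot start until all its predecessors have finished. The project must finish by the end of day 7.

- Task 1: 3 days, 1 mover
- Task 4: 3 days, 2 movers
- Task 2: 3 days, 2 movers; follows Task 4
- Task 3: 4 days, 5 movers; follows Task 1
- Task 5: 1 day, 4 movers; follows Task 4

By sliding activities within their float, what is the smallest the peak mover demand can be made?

9

Early-start (Task 1@1, Task 4@1, Task 2@4, Task 3@4, Task 5@4) gives peak 11: d1:3  d2:3  d3:3  d4:11  d5:7  d6:7  d7:5.
Shift Task 5→7.
Schedule Task 1@1, Task 4@1, Task 2@4, Task 3@4, Task 5@7: d1:3  d2:3  d3:3  d4:7  d5:7  d6:7  d7:9 — peak 9.
No arrangement of the 11 feasible schedules does better.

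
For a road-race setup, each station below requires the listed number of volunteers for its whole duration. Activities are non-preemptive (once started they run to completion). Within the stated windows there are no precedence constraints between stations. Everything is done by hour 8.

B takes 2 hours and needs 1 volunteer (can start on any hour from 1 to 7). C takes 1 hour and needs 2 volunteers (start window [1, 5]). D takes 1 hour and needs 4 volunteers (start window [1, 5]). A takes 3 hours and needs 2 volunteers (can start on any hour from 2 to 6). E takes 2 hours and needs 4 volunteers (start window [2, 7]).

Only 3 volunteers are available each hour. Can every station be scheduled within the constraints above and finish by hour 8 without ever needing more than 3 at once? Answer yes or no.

no

The minimum achievable peak is 4; 3 < 4, so no feasible schedule stays within the cap.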